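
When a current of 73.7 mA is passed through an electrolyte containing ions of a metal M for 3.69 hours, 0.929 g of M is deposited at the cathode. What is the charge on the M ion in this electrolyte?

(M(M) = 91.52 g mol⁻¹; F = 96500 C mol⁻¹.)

+1

Q = I·t = 0.07370 A × 13284 s = 979.0 C, so n(e⁻) = 979.0/96500 = 0.01015 mol.
n(M) deposited = 0.929 / 91.52 = 0.01015 mol.
Electrons per atom = n(e⁻)/n(M) = 0.01015 / 0.01015 = 0.999 ≈ 1, so the ion is M⁺.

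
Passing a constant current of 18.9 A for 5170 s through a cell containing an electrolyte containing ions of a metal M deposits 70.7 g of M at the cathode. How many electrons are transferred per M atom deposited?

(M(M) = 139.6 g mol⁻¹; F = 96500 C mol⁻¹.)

Q = I·t = 18.90 A × 5170.0 s = 97710 C, so n(e⁻) = 97710/96500 = 1.013 mol.
n(M) deposited = 70.7 / 139.6 = 0.5064 mol.
Electrons per atom = n(e⁻)/n(M) = 1.013 / 0.5064 = 2.00 ≈ 2, so the ion is M²⁺.

2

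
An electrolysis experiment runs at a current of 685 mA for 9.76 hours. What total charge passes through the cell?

Q = I·t = 0.6850 A × 35136 s = 24100 C.

24100 C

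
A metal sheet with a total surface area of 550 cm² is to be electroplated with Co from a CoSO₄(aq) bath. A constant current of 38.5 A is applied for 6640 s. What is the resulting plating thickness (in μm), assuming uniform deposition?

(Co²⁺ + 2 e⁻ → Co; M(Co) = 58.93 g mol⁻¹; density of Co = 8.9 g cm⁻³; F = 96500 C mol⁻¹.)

Q = I·t = 38.50 × 6640.0 = 255600 C; n(e⁻) = 2.649 mol.
n(Co) = n(e⁻)/2 = 1.325 mol, so m = 1.325 × 58.93 = 78.06 g.
Volume = m/ρ = 78.06 / 8.9 = 8.770 cm³.
Thickness = V/A = 8.770 / 550 = 0.0159 cm = 159 μm.

159 μm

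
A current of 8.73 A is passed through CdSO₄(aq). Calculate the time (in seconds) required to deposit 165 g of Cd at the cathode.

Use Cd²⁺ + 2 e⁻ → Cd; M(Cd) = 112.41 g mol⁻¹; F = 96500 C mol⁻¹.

n(Cd) = m/M = 165 / 112.41 = 1.468 mol.
Each Cd atom requires 2 electrons, so n(e⁻) = 2 × 1.468 = 2.936 mol.
Q = n(e⁻)·F = 2.936 × 96500 = 283300 C.
t = Q/I = 283300 / 8.730 A = 32450 s.

32500 s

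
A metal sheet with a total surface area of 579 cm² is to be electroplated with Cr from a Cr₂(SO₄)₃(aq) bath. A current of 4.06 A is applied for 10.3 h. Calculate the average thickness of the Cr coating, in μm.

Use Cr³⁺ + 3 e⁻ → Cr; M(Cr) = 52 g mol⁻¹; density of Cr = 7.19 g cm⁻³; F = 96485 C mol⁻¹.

65.0 μm

Q = I·t = 4.060 × 37080 = 150500 C; n(e⁻) = 1.560 mol.
n(Cr) = n(e⁻)/3 = 0.5201 mol, so m = 0.5201 × 52 = 27.05 g.
Volume = m/ρ = 27.05 / 7.19 = 3.761 cm³.
Thickness = V/A = 3.761 / 579 = 0.00650 cm = 65.0 μm.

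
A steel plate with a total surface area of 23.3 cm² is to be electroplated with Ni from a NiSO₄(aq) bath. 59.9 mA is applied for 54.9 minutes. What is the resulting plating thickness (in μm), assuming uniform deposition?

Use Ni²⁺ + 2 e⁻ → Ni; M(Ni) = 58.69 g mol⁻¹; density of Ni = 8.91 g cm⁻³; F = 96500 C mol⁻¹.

2.89 μm

Q = I·t = 0.05990 × 3294.0 = 197.3 C; n(e⁻) = 0.002045 mol.
n(Ni) = n(e⁻)/2 = 0.001022 mol, so m = 0.001022 × 58.69 = 0.06000 g.
Volume = m/ρ = 0.06000 / 8.91 = 0.006734 cm³.
Thickness = V/A = 0.006734 / 23.3 = 2.89 × 10⁻⁴ cm = 2.89 μm.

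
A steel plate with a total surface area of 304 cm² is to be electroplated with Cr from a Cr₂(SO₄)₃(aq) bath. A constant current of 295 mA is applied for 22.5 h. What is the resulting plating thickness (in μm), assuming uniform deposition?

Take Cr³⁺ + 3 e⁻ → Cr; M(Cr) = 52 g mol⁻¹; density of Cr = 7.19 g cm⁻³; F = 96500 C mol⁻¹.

Q = I·t = 0.2950 × 81000 = 23900 C; n(e⁻) = 0.2476 mol.
n(Cr) = n(e⁻)/3 = 0.08254 mol, so m = 0.08254 × 52 = 4.292 g.
Volume = m/ρ = 4.292 / 7.19 = 0.5969 cm³.
Thickness = V/A = 0.5969 / 304 = 0.00196 cm = 19.6 μm.

19.6 μm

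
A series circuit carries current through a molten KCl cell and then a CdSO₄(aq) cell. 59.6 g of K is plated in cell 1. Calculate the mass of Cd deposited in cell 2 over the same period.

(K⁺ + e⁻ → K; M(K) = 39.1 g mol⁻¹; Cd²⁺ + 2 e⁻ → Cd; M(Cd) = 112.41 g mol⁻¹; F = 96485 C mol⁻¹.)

85.7 g

n(K) = 59.6 / 39.1 = 1.524 mol.
Since K⁺ + e⁻ → K, n(e⁻) passed = 1 × 1.524 = 1.524 mol.
Cells in series carry the same charge, so the same 1.524 mol of electrons passes through cell 2.
Cd²⁺ + 2 e⁻ → Cd, so n(Cd) = 1.524 / 2 = 0.7621 mol.
m(Cd) = 0.7621 × 112.41 = 85.7 g.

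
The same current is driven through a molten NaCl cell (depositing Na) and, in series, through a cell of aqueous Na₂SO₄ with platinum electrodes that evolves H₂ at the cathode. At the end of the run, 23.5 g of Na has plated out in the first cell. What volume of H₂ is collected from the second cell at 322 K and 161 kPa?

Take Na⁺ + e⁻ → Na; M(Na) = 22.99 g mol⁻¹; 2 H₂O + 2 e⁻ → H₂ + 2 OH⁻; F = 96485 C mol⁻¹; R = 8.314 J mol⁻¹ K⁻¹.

n(Na) = 23.5 / 22.99 = 1.022 mol, so n(e⁻) = 1 × 1.022 = 1.022 mol.
The cells are in series, so the same 1.022 mol of electrons passes through the second cell.
2 H₂O + 2 e⁻ → H₂ + 2 OH⁻ — 2 mol e⁻ per mol H₂, so n(H₂) = 1.022/2 = 0.5111 mol.
V = nRT/P = (0.5111 × 8.314 × 322) / (161 × 10³) = 0.00850 m³ = 8.50 L.

8.50 L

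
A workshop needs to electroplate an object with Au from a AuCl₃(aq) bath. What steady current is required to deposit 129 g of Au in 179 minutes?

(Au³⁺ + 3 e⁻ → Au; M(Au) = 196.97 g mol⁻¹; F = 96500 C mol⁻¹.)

n(Au) = 129 / 196.97 = 0.6549 mol.
n(e⁻) = 3 × 0.6549 = 1.965 mol.
Q = n(e⁻)·F = 1.965 × 96500 = 189600 C.
I = Q/t = 189600 / 10740 s = 17.7 A.

17.7 A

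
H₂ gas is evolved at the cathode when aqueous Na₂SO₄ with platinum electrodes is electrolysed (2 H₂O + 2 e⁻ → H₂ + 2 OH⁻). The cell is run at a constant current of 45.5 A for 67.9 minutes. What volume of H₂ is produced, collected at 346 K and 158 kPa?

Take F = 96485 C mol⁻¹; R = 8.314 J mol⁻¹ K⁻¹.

Q = I·t = 45.50 A × 4074.0 s = 185400 C.
n(e⁻) = Q/F = 185400 / 96485 = 1.921 mol.
2 electrons are transferred per H₂ molecule, so n(H₂) = 1.921 / 2 = 0.9606 mol.
V = nRT/P = (0.9606 × 8.314 × 346) / (158 × 10³ Pa) = 0.0175 m³ = 17.5 L.

17.5 L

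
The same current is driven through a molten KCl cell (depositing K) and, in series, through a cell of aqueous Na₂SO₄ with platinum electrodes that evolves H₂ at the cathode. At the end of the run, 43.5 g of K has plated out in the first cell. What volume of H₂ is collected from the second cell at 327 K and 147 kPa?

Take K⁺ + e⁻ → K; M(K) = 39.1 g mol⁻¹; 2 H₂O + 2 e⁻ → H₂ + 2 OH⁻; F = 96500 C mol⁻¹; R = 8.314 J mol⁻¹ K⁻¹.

n(K) = 43.5 / 39.1 = 1.113 mol, so n(e⁻) = 1 × 1.113 = 1.113 mol.
The cells are in series, so the same 1.113 mol of electrons passes through the second cell.
2 H₂O + 2 e⁻ → H₂ + 2 OH⁻ — 2 mol e⁻ per mol H₂, so n(H₂) = 1.113/2 = 0.5563 mol.
V = nRT/P = (0.5563 × 8.314 × 327) / (147 × 10³) = 0.0103 m³ = 10.3 L.

10.3 L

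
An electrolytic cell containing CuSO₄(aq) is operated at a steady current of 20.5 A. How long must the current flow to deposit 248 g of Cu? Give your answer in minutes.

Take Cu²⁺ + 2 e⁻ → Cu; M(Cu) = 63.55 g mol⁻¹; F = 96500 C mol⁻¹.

n(Cu) = m/M = 248 / 63.55 = 3.902 mol.
Each Cu atom requires 2 electrons, so n(e⁻) = 2 × 3.902 = 7.805 mol.
Q = n(e⁻)·F = 7.805 × 96500 = 753200 C.
t = Q/I = 753200 / 20.50 A = 36740 s = 612 min.

612 min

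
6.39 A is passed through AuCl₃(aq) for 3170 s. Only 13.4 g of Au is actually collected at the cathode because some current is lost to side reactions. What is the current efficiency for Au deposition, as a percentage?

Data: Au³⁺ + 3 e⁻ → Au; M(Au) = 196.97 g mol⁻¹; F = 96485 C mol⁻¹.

Q = I·t = 6.390 × 3170.0 = 20260 C; n(e⁻) = 20260/96485 = 0.2099 mol.
Theoretical n(Au) = n(e⁻)/3 = 0.06998 mol, i.e. m_theo = 0.06998 × 196.97 = 13.78 g.
Efficiency = m_actual / m_theo = 13.4 / 13.78 = 97.2 %.

97.2 %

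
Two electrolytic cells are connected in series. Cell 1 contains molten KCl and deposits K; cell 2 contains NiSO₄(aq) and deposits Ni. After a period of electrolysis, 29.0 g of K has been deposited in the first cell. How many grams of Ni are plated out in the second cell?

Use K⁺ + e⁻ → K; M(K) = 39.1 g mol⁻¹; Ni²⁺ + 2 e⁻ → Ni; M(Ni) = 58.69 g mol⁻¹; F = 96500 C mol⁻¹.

n(K) = 29.0 / 39.1 = 0.7417 mol.
Since K⁺ + e⁻ → K, n(e⁻) passed = 1 × 0.7417 = 0.7417 mol.
Cells in series carry the same charge, so the same 0.7417 mol of electrons passes through cell 2.
Ni²⁺ + 2 e⁻ → Ni, so n(Ni) = 0.7417 / 2 = 0.3708 mol.
m(Ni) = 0.3708 × 58.69 = 21.8 g.

21.8 g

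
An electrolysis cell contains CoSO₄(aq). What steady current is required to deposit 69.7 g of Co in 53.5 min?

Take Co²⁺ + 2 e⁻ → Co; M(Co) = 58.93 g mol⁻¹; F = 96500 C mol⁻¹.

71.1 A

n(Co) = 69.7 / 58.93 = 1.183 mol.
n(e⁻) = 2 × 1.183 = 2.366 mol.
Q = n(e⁻)·F = 2.366 × 96500 = 228300 C.
I = Q/t = 228300 / 3210.0 s = 71.1 A.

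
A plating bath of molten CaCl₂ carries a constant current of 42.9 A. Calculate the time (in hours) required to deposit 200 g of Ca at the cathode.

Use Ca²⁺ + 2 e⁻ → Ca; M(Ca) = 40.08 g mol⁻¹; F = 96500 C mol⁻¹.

n(Ca) = m/M = 200 / 40.08 = 4.990 mol.
Each Ca atom requires 2 electrons, so n(e⁻) = 2 × 4.990 = 9.980 mol.
Q = n(e⁻)·F = 9.980 × 96500 = 963100 C.
t = Q/I = 963100 / 42.90 A = 22450 s = 6.24 h.

6.24 h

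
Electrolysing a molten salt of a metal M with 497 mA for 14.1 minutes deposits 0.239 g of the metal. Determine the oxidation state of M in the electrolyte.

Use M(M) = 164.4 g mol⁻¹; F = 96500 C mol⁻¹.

+3

Q = I·t = 0.4970 A × 846.00 s = 420.5 C, so n(e⁻) = 420.5/96500 = 0.004357 mol.
n(M) deposited = 0.239 / 164.4 = 0.001454 mol.
Electrons per atom = n(e⁻)/n(M) = 0.004357 / 0.001454 = 3.00 ≈ 3, so the ion is M³⁺.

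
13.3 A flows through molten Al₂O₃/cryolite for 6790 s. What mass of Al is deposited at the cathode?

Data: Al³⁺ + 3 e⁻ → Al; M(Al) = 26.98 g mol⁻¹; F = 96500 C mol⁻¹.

Q = I·t = 13.30 A × 6790.0 s = 90310 C.
n(e⁻) = Q/F = 90310 / 96500 = 0.9358 mol.
Al³⁺ + 3 e⁻ → Al, so n(Al) = n(e⁻)/3 = 0.3119 mol.
m = n·M = 0.3119 × 26.98 = 8.42 g.

8.42 g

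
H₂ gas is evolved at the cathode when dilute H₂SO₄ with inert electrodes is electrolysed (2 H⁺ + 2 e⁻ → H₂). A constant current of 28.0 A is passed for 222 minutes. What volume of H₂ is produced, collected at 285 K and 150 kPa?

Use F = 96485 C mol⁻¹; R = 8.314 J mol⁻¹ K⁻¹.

30.5 L

Q = I·t = 28.00 A × 13320 s = 373000 C.
n(e⁻) = Q/F = 373000 / 96485 = 3.865 mol.
2 electrons are transferred per H₂ molecule, so n(H₂) = 3.865 / 2 = 1.933 mol.
V = nRT/P = (1.933 × 8.314 × 285) / (150 × 10³ Pa) = 0.0305 m³ = 30.5 L.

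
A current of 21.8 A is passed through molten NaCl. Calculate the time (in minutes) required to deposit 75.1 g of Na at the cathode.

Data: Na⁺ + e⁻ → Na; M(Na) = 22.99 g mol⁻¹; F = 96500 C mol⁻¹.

n(Na) = m/M = 75.1 / 22.99 = 3.267 mol.
Each Na atom requires 1 electron, so n(e⁻) = 1 × 3.267 = 3.267 mol.
Q = n(e⁻)·F = 3.267 × 96500 = 315200 C.
t = Q/I = 315200 / 21.80 A = 14460 s = 241 min.

241 min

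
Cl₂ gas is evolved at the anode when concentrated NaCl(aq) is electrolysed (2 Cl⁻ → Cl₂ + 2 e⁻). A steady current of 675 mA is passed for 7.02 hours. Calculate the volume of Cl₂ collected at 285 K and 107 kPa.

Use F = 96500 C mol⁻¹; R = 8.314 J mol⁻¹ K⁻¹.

1.96 L

Q = I·t = 0.6750 A × 25272 s = 17060 C.
n(e⁻) = Q/F = 17060 / 96500 = 0.1768 mol.
2 electrons are transferred per Cl₂ molecule, so n(Cl₂) = 0.1768 / 2 = 0.08839 mol.
V = nRT/P = (0.08839 × 8.314 × 285) / (107 × 10³ Pa) = 0.00196 m³ = 1.96 L.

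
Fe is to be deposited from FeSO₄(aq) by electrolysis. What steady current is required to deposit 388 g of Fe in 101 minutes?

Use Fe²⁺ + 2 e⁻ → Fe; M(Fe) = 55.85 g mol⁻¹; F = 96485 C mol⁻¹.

221 A

n(Fe) = 388 / 55.85 = 6.947 mol.
n(e⁻) = 2 × 6.947 = 13.89 mol.
Q = n(e⁻)·F = 13.89 × 96485 = 1341000 C.
I = Q/t = 1341000 / 6060.0 s = 221 A.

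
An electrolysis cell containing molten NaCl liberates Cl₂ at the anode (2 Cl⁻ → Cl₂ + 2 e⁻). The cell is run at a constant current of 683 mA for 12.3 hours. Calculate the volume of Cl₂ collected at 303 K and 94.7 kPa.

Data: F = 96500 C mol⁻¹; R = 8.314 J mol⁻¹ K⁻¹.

Q = I·t = 0.6830 A × 44280 s = 30240 C.
n(e⁻) = Q/F = 30240 / 96500 = 0.3134 mol.
2 electrons are transferred per Cl₂ molecule, so n(Cl₂) = 0.3134 / 2 = 0.1567 mol.
V = nRT/P = (0.1567 × 8.314 × 303) / (94.7 × 10³ Pa) = 0.00417 m³ = 4.17 L.

4.17 L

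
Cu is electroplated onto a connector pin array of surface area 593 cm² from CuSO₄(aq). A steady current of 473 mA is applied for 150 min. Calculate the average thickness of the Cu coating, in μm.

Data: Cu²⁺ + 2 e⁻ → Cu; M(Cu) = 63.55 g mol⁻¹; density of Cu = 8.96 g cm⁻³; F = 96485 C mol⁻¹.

2.64 μm

Q = I·t = 0.4730 × 9000.0 = 4257 C; n(e⁻) = 0.04412 mol.
n(Cu) = n(e⁻)/2 = 0.02206 mol, so m = 0.02206 × 63.55 = 1.402 g.
Volume = m/ρ = 1.402 / 8.96 = 0.1565 cm³.
Thickness = V/A = 0.1565 / 593 = 2.64 × 10⁻⁴ cm = 2.64 μm.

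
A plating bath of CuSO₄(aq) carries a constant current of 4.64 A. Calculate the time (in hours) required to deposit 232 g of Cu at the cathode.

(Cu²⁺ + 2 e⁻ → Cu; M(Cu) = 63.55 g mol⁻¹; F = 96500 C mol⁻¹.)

42.2 h

n(Cu) = m/M = 232 / 63.55 = 3.651 mol.
Each Cu atom requires 2 electrons, so n(e⁻) = 2 × 3.651 = 7.301 mol.
Q = n(e⁻)·F = 7.301 × 96500 = 704600 C.
t = Q/I = 704600 / 4.640 A = 151800 s = 42.2 h.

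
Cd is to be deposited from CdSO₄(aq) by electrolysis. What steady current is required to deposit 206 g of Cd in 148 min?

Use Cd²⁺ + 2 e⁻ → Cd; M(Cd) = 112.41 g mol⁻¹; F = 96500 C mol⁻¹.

n(Cd) = 206 / 112.41 = 1.833 mol.
n(e⁻) = 2 × 1.833 = 3.665 mol.
Q = n(e⁻)·F = 3.665 × 96500 = 353700 C.
I = Q/t = 353700 / 8880.0 s = 39.8 A.

39.8 A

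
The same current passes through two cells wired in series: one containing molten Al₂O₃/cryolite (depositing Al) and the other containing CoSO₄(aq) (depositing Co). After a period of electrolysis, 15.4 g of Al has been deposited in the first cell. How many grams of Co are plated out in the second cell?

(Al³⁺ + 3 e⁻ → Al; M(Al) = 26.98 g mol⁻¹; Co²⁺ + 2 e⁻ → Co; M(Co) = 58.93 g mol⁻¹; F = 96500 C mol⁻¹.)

n(Al) = 15.4 / 26.98 = 0.5708 mol.
Since Al³⁺ + 3 e⁻ → Al, n(e⁻) passed = 3 × 0.5708 = 1.712 mol.
Cells in series carry the same charge, so the same 1.712 mol of electrons passes through cell 2.
Co²⁺ + 2 e⁻ → Co, so n(Co) = 1.712 / 2 = 0.8562 mol.
m(Co) = 0.8562 × 58.93 = 50.5 g.

50.5 g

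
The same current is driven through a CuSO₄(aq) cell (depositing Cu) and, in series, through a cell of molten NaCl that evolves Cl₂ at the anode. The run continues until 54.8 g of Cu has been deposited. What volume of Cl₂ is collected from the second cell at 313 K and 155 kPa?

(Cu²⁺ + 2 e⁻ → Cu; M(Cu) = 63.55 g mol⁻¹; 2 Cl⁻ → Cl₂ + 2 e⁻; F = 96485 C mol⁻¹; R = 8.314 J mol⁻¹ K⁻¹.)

n(Cu) = 54.8 / 63.55 = 0.8623 mol, so n(e⁻) = 2 × 0.8623 = 1.725 mol.
The cells are in series, so the same 1.725 mol of electrons passes through the second cell.
2 Cl⁻ → Cl₂ + 2 e⁻ — 2 mol e⁻ per mol Cl₂, so n(Cl₂) = 1.725/2 = 0.8623 mol.
V = nRT/P = (0.8623 × 8.314 × 313) / (155 × 10³) = 0.0145 m³ = 14.5 L.

14.5 L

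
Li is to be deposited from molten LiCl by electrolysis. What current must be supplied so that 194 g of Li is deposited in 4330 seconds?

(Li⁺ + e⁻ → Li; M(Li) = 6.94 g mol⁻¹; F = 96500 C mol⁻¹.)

623 A

n(Li) = 194 / 6.94 = 27.95 mol.
n(e⁻) = 1 × 27.95 = 27.95 mol.
Q = n(e⁻)·F = 27.95 × 96500 = 2698000 C.
I = Q/t = 2698000 / 4330.0 s = 623 A.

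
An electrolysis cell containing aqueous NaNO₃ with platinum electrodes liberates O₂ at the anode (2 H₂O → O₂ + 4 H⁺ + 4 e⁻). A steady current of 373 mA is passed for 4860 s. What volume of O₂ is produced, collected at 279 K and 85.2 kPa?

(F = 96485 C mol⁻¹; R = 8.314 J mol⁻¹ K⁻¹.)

Q = I·t = 0.3730 A × 4860.0 s = 1813 C.
n(e⁻) = Q/F = 1813 / 96485 = 0.01879 mol.
4 electrons are transferred per O₂ molecule, so n(O₂) = 0.01879 / 4 = 0.004697 mol.
V = nRT/P = (0.004697 × 8.314 × 279) / (85.2 × 10³ Pa) = 1.28 × 10⁻⁴ m³ = 0.128 L.

0.128 L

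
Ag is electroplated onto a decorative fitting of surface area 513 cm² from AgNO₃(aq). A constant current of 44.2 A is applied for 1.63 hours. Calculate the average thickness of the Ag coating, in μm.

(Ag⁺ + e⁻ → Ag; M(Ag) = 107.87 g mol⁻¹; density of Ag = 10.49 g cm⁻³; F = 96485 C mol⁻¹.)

539 μm

Q = I·t = 44.20 × 5868.0 = 259400 C; n(e⁻) = 2.688 mol.
n(Ag) = n(e⁻)/1 = 2.688 mol, so m = 2.688 × 107.87 = 290.0 g.
Volume = m/ρ = 290.0 / 10.49 = 27.64 cm³.
Thickness = V/A = 27.64 / 513 = 0.0539 cm = 539 μm.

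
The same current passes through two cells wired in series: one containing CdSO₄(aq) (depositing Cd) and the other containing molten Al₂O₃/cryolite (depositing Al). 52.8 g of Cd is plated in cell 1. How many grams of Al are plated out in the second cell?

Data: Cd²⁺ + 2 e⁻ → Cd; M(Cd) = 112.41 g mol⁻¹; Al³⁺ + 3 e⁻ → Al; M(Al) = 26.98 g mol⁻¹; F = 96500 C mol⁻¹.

n(Cd) = 52.8 / 112.41 = 0.4697 mol.
Since Cd²⁺ + 2 e⁻ → Cd, n(e⁻) passed = 2 × 0.4697 = 0.9394 mol.
Cells in series carry the same charge, so the same 0.9394 mol of electrons passes through cell 2.
Al³⁺ + 3 e⁻ → Al, so n(Al) = 0.9394 / 3 = 0.3131 mol.
m(Al) = 0.3131 × 26.98 = 8.45 g.

8.45 g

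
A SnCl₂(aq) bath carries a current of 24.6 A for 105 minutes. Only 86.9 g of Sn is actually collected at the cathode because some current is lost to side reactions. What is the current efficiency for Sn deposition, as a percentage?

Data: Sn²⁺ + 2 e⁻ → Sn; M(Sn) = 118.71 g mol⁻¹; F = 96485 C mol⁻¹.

91.1 %

Q = I·t = 24.60 × 6300.0 = 155000 C; n(e⁻) = 155000/96485 = 1.606 mol.
Theoretical n(Sn) = n(e⁻)/2 = 0.8031 mol, i.e. m_theo = 0.8031 × 118.71 = 95.34 g.
Efficiency = m_actual / m_theo = 86.9 / 95.34 = 91.1 %.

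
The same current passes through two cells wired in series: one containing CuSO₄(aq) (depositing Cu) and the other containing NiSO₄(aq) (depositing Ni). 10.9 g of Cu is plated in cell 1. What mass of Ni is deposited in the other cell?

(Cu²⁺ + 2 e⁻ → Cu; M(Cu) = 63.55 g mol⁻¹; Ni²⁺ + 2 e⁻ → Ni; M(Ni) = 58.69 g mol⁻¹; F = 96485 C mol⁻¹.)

n(Cu) = 10.9 / 63.55 = 0.1715 mol.
Since Cu²⁺ + 2 e⁻ → Cu, n(e⁻) passed = 2 × 0.1715 = 0.3430 mol.
Cells in series carry the same charge, so the same 0.3430 mol of electrons passes through cell 2.
Ni²⁺ + 2 e⁻ → Ni, so n(Ni) = 0.3430 / 2 = 0.1715 mol.
m(Ni) = 0.1715 × 58.69 = 10.1 g.

10.1 g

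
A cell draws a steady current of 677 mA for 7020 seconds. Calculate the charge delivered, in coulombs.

4750 C

Q = I·t = 0.6770 A × 7020.0 s = 4750 C.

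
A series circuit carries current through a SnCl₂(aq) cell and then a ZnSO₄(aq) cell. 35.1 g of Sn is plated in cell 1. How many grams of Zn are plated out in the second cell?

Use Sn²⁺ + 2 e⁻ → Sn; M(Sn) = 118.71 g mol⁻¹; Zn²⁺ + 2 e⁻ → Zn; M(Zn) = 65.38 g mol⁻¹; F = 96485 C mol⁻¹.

n(Sn) = 35.1 / 118.71 = 0.2957 mol.
Since Sn²⁺ + 2 e⁻ → Sn, n(e⁻) passed = 2 × 0.2957 = 0.5914 mol.
Cells in series carry the same charge, so the same 0.5914 mol of electrons passes through cell 2.
Zn²⁺ + 2 e⁻ → Zn, so n(Zn) = 0.5914 / 2 = 0.2957 mol.
m(Zn) = 0.2957 × 65.38 = 19.3 g.

19.3 g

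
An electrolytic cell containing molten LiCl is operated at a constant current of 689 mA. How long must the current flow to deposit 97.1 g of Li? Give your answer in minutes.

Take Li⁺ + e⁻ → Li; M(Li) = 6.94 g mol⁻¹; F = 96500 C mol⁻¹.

n(Li) = m/M = 97.1 / 6.94 = 13.99 mol.
Each Li atom requires 1 electron, so n(e⁻) = 1 × 13.99 = 13.99 mol.
Q = n(e⁻)·F = 13.99 × 96500 = 1350000 C.
t = Q/I = 1350000 / 0.6890 A = 1960000 s = 32700 min.

32700 min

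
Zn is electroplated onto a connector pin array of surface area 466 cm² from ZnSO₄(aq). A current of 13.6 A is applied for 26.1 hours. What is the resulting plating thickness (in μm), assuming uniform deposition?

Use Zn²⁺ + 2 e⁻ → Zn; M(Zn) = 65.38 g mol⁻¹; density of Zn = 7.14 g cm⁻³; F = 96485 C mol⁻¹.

1300 μm

Q = I·t = 13.60 × 93960 = 1278000 C; n(e⁻) = 13.24 mol.
n(Zn) = n(e⁻)/2 = 6.622 mol, so m = 6.622 × 65.38 = 432.9 g.
Volume = m/ρ = 432.9 / 7.14 = 60.64 cm³.
Thickness = V/A = 60.64 / 466 = 0.130 cm = 1300 μm.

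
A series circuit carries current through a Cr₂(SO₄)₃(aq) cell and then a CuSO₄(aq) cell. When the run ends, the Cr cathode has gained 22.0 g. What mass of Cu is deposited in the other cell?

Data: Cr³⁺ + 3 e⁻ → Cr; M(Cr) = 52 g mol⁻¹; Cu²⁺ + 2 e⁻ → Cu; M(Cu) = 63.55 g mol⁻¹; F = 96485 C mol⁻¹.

n(Cr) = 22.0 / 52 = 0.4231 mol.
Since Cr³⁺ + 3 e⁻ → Cr, n(e⁻) passed = 3 × 0.4231 = 1.269 mol.
Cells in series carry the same charge, so the same 1.269 mol of electrons passes through cell 2.
Cu²⁺ + 2 e⁻ → Cu, so n(Cu) = 1.269 / 2 = 0.6346 mol.
m(Cu) = 0.6346 × 63.55 = 40.3 g.

40.3 g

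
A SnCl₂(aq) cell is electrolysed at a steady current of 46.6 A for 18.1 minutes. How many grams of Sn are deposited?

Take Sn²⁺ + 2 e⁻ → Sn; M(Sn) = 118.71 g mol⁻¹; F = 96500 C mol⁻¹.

Q = I·t = 46.60 A × 1086.0 s = 50610 C.
n(e⁻) = Q/F = 50610 / 96500 = 0.5244 mol.
Sn²⁺ + 2 e⁻ → Sn, so n(Sn) = n(e⁻)/2 = 0.2622 mol.
m = n·M = 0.2622 × 118.71 = 31.1 g.

31.1 g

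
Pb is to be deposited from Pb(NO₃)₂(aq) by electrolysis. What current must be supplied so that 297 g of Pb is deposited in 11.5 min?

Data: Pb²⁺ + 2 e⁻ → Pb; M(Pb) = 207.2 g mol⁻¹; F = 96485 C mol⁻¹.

n(Pb) = 297 / 207.2 = 1.433 mol.
n(e⁻) = 2 × 1.433 = 2.867 mol.
Q = n(e⁻)·F = 2.867 × 96485 = 276600 C.
I = Q/t = 276600 / 690.00 s = 401 A.

401 A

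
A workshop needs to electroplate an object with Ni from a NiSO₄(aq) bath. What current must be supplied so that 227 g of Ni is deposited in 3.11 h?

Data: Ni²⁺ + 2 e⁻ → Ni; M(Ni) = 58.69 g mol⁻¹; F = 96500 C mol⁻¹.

n(Ni) = 227 / 58.69 = 3.868 mol.
n(e⁻) = 2 × 3.868 = 7.736 mol.
Q = n(e⁻)·F = 7.736 × 96500 = 746500 C.
I = Q/t = 746500 / 11196 s = 66.7 A.

66.7 A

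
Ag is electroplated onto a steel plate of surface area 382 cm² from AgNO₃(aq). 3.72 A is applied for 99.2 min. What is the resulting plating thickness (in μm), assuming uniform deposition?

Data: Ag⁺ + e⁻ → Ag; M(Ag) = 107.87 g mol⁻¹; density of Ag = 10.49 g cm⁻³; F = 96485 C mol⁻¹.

Q = I·t = 3.720 × 5952.0 = 22140 C; n(e⁻) = 0.2295 mol.
n(Ag) = n(e⁻)/1 = 0.2295 mol, so m = 0.2295 × 107.87 = 24.75 g.
Volume = m/ρ = 24.75 / 10.49 = 2.360 cm³.
Thickness = V/A = 2.360 / 382 = 0.00618 cm = 61.8 μm.

61.8 μm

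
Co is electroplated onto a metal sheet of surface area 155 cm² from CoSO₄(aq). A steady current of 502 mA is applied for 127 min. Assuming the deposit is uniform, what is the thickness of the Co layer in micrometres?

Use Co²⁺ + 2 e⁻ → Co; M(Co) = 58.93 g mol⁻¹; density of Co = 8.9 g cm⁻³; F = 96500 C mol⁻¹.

8.47 μm

Q = I·t = 0.5020 × 7620.0 = 3825 C; n(e⁻) = 0.03964 mol.
n(Co) = n(e⁻)/2 = 0.01982 mol, so m = 0.01982 × 58.93 = 1.168 g.
Volume = m/ρ = 1.168 / 8.9 = 0.1312 cm³.
Thickness = V/A = 0.1312 / 155 = 8.47 × 10⁻⁴ cm = 8.47 μm.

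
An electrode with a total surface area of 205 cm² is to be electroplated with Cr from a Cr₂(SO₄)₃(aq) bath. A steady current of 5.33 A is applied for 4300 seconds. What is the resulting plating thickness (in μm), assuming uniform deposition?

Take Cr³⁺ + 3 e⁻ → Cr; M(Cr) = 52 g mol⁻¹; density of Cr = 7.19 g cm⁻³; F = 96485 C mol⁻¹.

Q = I·t = 5.330 × 4300.0 = 22920 C; n(e⁻) = 0.2375 mol.
n(Cr) = n(e⁻)/3 = 0.07918 mol, so m = 0.07918 × 52 = 4.117 g.
Volume = m/ρ = 4.117 / 7.19 = 0.5726 cm³.
Thickness = V/A = 0.5726 / 205 = 0.00279 cm = 27.9 μm.

27.9 μm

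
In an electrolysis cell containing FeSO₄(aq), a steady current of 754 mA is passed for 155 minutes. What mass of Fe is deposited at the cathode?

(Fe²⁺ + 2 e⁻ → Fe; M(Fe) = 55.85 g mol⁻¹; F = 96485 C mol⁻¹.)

Q = I·t = 0.7540 A × 9300.0 s = 7012 C.
n(e⁻) = Q/F = 7012 / 96485 = 0.07268 mol.
Fe²⁺ + 2 e⁻ → Fe, so n(Fe) = n(e⁻)/2 = 0.03634 mol.
m = n·M = 0.03634 × 55.85 = 2.03 g.

2.03 g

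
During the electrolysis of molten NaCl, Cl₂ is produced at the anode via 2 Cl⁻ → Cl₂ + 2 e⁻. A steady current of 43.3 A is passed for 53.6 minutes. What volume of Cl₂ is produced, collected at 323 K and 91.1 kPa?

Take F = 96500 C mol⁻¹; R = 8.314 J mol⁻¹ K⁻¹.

Q = I·t = 43.30 A × 3216.0 s = 139300 C.
n(e⁻) = Q/F = 139300 / 96500 = 1.443 mol.
2 electrons are transferred per Cl₂ molecule, so n(Cl₂) = 1.443 / 2 = 0.7215 mol.
V = nRT/P = (0.7215 × 8.314 × 323) / (91.1 × 10³ Pa) = 0.0213 m³ = 21.3 L.

21.3 L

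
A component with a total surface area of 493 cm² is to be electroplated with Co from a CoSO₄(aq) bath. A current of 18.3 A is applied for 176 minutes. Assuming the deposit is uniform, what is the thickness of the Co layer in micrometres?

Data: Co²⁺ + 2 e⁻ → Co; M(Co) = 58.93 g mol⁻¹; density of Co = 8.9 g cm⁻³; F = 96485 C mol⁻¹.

135 μm

Q = I·t = 18.30 × 10560 = 193200 C; n(e⁻) = 2.003 mol.
n(Co) = n(e⁻)/2 = 1.001 mol, so m = 1.001 × 58.93 = 59.01 g.
Volume = m/ρ = 59.01 / 8.9 = 6.631 cm³.
Thickness = V/A = 6.631 / 493 = 0.0135 cm = 135 μm.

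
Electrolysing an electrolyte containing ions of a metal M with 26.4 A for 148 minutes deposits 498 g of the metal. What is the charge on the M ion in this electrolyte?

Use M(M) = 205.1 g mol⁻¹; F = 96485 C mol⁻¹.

Q = I·t = 26.40 A × 8880.0 s = 234400 C, so n(e⁻) = 234400/96485 = 2.430 mol.
n(M) deposited = 498 / 205.1 = 2.428 mol.
Electrons per atom = n(e⁻)/n(M) = 2.430 / 2.428 = 1.00 ≈ 1, so the ion is M⁺.

+1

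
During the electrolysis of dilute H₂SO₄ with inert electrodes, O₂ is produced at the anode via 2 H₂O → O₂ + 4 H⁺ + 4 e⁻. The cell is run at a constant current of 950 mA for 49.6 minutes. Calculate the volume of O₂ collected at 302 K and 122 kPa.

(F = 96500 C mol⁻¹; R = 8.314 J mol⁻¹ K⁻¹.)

Q = I·t = 0.9500 A × 2976.0 s = 2827 C.
n(e⁻) = Q/F = 2827 / 96500 = 0.02930 mol.
4 electrons are transferred per O₂ molecule, so n(O₂) = 0.02930 / 4 = 0.007324 mol.
V = nRT/P = (0.007324 × 8.314 × 302) / (122 × 10³ Pa) = 1.51 × 10⁻⁴ m³ = 0.151 L.

0.151 L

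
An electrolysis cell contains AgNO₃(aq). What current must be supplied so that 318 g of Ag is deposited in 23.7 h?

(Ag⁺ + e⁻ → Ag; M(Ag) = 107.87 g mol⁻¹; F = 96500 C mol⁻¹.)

n(Ag) = 318 / 107.87 = 2.948 mol.
n(e⁻) = 1 × 2.948 = 2.948 mol.
Q = n(e⁻)·F = 2.948 × 96500 = 284500 C.
I = Q/t = 284500 / 85320 s = 3.33 A.

3.33 A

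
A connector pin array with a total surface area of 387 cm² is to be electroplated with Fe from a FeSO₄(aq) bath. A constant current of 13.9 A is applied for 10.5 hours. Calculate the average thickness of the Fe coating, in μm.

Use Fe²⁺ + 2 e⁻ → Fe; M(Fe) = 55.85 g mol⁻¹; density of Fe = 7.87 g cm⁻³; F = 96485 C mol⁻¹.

499 μm

Q = I·t = 13.90 × 37800 = 525400 C; n(e⁻) = 5.446 mol.
n(Fe) = n(e⁻)/2 = 2.723 mol, so m = 2.723 × 55.85 = 152.1 g.
Volume = m/ρ = 152.1 / 7.87 = 19.32 cm³.
Thickness = V/A = 19.32 / 387 = 0.0499 cm = 499 μm.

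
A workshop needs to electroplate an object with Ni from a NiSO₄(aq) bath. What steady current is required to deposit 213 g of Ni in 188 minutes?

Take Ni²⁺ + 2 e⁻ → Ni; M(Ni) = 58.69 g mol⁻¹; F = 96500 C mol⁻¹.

n(Ni) = 213 / 58.69 = 3.629 mol.
n(e⁻) = 2 × 3.629 = 7.258 mol.
Q = n(e⁻)·F = 7.258 × 96500 = 700400 C.
I = Q/t = 700400 / 11280 s = 62.1 A.

62.1 A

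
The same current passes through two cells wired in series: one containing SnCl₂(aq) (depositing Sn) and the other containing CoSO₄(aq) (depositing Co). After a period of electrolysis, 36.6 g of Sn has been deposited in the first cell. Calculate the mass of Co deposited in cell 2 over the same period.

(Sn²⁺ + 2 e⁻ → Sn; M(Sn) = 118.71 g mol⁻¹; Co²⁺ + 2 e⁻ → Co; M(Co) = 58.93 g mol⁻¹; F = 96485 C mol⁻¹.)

18.2 g

n(Sn) = 36.6 / 118.71 = 0.3083 mol.
Since Sn²⁺ + 2 e⁻ → Sn, n(e⁻) passed = 2 × 0.3083 = 0.6166 mol.
Cells in series carry the same charge, so the same 0.6166 mol of electrons passes through cell 2.
Co²⁺ + 2 e⁻ → Co, so n(Co) = 0.6166 / 2 = 0.3083 mol.
m(Co) = 0.3083 × 58.93 = 18.2 g.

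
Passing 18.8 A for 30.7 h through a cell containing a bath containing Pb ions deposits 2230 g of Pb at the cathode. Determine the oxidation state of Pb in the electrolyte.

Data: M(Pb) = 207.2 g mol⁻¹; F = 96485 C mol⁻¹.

Q = I·t = 18.80 A × 110520 s = 2078000 C, so n(e⁻) = 2078000/96485 = 21.53 mol.
n(Pb) deposited = 2230 / 207.2 = 10.76 mol.
Electrons per atom = n(e⁻)/n(Pb) = 21.53 / 10.76 = 2.00 ≈ 2, so the ion is Pb²⁺.

+2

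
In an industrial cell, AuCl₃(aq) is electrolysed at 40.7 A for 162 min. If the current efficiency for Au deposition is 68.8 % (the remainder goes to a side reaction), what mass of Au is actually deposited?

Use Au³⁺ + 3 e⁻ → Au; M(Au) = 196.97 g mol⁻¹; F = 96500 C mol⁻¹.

Q = I·t = 40.70 × 9720.0 = 395600 C.
n(e⁻) = 395600/96500 = 4.100 mol; theoretically n(Au) = 4.100/3 = 1.367 mol, m_theo = 269.2 g.
At 68.8 % efficiency, m_actual = 0.688 × 269.2 = 185 g.

185 g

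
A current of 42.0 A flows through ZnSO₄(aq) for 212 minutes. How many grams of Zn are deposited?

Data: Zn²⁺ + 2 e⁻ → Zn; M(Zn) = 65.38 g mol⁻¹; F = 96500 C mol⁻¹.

Q = I·t = 42.00 A × 12720 s = 534200 C.
n(e⁻) = Q/F = 534200 / 96500 = 5.536 mol.
Zn²⁺ + 2 e⁻ → Zn, so n(Zn) = n(e⁻)/2 = 2.768 mol.
m = n·M = 2.768 × 65.38 = 181 g.

181 g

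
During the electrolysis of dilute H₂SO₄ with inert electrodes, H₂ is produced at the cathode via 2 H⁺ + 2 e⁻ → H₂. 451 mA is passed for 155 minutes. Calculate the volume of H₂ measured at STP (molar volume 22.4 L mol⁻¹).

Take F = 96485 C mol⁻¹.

0.487 L

Q = I·t = 0.4510 A × 9300.0 s = 4194 C.
n(e⁻) = Q/F = 4194 / 96485 = 0.04347 mol.
2 electrons are transferred per H₂ molecule, so n(H₂) = 0.04347 / 2 = 0.02174 mol.
V = n × V_m = 0.02174 × 22.4 = 0.487 L.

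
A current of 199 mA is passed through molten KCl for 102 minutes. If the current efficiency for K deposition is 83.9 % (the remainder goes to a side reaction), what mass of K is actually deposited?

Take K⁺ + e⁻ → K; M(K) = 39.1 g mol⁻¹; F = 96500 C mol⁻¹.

0.414 g

Q = I·t = 0.1990 × 6120.0 = 1218 C.
n(e⁻) = 1218/96500 = 0.01262 mol; theoretically n(K) = 0.01262/1 = 0.01262 mol, m_theo = 0.4935 g.
At 83.9 % efficiency, m_actual = 0.839 × 0.4935 = 0.414 g.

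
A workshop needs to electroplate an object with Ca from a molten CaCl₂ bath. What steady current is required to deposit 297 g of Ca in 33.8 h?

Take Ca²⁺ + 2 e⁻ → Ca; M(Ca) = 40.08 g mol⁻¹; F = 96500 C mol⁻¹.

n(Ca) = 297 / 40.08 = 7.410 mol.
n(e⁻) = 2 × 7.410 = 14.82 mol.
Q = n(e⁻)·F = 14.82 × 96500 = 1430000 C.
I = Q/t = 1430000 / 121680 s = 11.8 A.

11.8 A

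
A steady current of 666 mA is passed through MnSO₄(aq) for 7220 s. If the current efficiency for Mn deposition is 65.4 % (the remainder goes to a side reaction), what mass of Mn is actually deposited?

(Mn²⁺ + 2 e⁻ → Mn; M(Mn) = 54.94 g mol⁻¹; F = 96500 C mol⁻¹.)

0.895 g

Q = I·t = 0.6660 × 7220.0 = 4809 C.
n(e⁻) = 4809/96500 = 0.04983 mol; theoretically n(Mn) = 0.04983/2 = 0.02491 mol, m_theo = 1.369 g.
At 65.4 % efficiency, m_actual = 0.654 × 1.369 = 0.895 g.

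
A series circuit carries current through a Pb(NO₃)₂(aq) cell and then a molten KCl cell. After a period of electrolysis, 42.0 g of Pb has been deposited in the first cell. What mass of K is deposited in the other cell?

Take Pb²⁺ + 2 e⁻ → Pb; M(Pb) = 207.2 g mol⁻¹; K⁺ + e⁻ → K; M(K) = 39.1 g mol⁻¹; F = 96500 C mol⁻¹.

n(Pb) = 42.0 / 207.2 = 0.2027 mol.
Since Pb²⁺ + 2 e⁻ → Pb, n(e⁻) passed = 2 × 0.2027 = 0.4054 mol.
Cells in series carry the same charge, so the same 0.4054 mol of electrons passes through cell 2.
K⁺ + e⁻ → K, so n(K) = 0.4054 / 1 = 0.4054 mol.
m(K) = 0.4054 × 39.1 = 15.9 g.

15.9 g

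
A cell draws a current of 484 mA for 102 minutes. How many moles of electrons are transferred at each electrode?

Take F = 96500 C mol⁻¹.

Q = I·t = 0.4840 A × 6120.0 s = 2962 C.
n(e⁻) = Q/F = 2962 / 96500 = 0.0307 mol.

0.0307 mol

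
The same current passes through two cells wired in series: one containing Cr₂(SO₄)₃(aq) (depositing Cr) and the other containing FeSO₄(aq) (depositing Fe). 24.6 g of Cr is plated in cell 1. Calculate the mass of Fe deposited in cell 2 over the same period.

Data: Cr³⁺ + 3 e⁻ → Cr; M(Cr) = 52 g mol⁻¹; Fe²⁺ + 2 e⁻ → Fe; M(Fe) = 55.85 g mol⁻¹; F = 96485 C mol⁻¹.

39.6 g

n(Cr) = 24.6 / 52 = 0.4731 mol.
Since Cr³⁺ + 3 e⁻ → Cr, n(e⁻) passed = 3 × 0.4731 = 1.419 mol.
Cells in series carry the same charge, so the same 1.419 mol of electrons passes through cell 2.
Fe²⁺ + 2 e⁻ → Fe, so n(Fe) = 1.419 / 2 = 0.7096 mol.
m(Fe) = 0.7096 × 55.85 = 39.6 g.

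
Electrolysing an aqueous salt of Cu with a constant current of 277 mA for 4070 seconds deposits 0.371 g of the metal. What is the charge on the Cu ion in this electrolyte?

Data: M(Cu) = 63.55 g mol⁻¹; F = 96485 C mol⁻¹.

Q = I·t = 0.2770 A × 4070.0 s = 1127 C, so n(e⁻) = 1127/96485 = 0.01168 mol.
n(Cu) deposited = 0.371 / 63.55 = 0.005838 mol.
Electrons per atom = n(e⁻)/n(Cu) = 0.01168 / 0.005838 = 2.00 ≈ 2, so the ion is Cu²⁺.

+2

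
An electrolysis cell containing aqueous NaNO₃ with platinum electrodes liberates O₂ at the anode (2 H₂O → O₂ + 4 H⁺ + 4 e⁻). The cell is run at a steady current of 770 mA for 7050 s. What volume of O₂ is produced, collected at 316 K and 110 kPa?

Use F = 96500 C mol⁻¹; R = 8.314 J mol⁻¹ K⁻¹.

Q = I·t = 0.7700 A × 7050.0 s = 5428 C.
n(e⁻) = Q/F = 5428 / 96500 = 0.05625 mol.
4 electrons are transferred per O₂ molecule, so n(O₂) = 0.05625 / 4 = 0.01406 mol.
V = nRT/P = (0.01406 × 8.314 × 316) / (110 × 10³ Pa) = 3.36 × 10⁻⁴ m³ = 0.336 L.

0.336 L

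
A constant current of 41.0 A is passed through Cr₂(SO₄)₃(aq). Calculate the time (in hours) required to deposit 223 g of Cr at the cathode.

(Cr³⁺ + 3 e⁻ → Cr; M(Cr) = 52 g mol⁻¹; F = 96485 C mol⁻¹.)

n(Cr) = m/M = 223 / 52 = 4.288 mol.
Each Cr atom requires 3 electrons, so n(e⁻) = 3 × 4.288 = 12.87 mol.
Q = n(e⁻)·F = 12.87 × 96485 = 1241000 C.
t = Q/I = 1241000 / 41.00 A = 30280 s = 8.41 h.

8.41 h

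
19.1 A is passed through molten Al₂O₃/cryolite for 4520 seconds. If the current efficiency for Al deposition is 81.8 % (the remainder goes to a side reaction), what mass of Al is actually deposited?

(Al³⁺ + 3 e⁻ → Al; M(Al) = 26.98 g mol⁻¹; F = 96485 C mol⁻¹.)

6.58 g

Q = I·t = 19.10 × 4520.0 = 86330 C.
n(e⁻) = 86330/96485 = 0.8948 mol; theoretically n(Al) = 0.8948/3 = 0.2983 mol, m_theo = 8.047 g.
At 81.8 % efficiency, m_actual = 0.818 × 8.047 = 6.58 g.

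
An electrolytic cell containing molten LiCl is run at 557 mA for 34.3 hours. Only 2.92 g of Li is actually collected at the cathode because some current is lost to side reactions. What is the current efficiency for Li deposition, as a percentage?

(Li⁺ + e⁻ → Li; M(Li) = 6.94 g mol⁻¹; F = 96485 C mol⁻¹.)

59.0 %

Q = I·t = 0.5570 × 123480 = 68780 C; n(e⁻) = 68780/96485 = 0.7128 mol.
Theoretical n(Li) = n(e⁻)/1 = 0.7128 mol, i.e. m_theo = 0.7128 × 6.94 = 4.947 g.
Efficiency = m_actual / m_theo = 2.92 / 4.947 = 59.0 %.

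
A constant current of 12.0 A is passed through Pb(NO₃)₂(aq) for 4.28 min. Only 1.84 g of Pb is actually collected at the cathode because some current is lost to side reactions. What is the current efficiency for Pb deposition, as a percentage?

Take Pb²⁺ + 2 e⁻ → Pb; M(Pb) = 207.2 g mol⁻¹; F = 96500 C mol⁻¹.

Q = I·t = 12.00 × 256.80 = 3082 C; n(e⁻) = 3082/96500 = 0.03193 mol.
Theoretical n(Pb) = n(e⁻)/2 = 0.01597 mol, i.e. m_theo = 0.01597 × 207.2 = 3.308 g.
Efficiency = m_actual / m_theo = 1.84 / 3.308 = 55.6 %.

55.6 %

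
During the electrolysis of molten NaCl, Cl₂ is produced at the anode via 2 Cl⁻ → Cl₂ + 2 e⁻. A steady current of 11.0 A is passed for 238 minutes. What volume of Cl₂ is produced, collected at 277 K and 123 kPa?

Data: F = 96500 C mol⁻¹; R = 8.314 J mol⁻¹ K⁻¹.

15.2 L

Q = I·t = 11.00 A × 14280 s = 157100 C.
n(e⁻) = Q/F = 157100 / 96500 = 1.628 mol.
2 electrons are transferred per Cl₂ molecule, so n(Cl₂) = 1.628 / 2 = 0.8139 mol.
V = nRT/P = (0.8139 × 8.314 × 277) / (123 × 10³ Pa) = 0.0152 m³ = 15.2 L.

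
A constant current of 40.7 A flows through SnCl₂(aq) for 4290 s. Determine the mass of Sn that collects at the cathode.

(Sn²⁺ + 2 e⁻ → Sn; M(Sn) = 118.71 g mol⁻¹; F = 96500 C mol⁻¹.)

107 g

Q = I·t = 40.70 A × 4290.0 s = 174600 C.
n(e⁻) = Q/F = 174600 / 96500 = 1.809 mol.
Sn²⁺ + 2 e⁻ → Sn, so n(Sn) = n(e⁻)/2 = 0.9047 mol.
m = n·M = 0.9047 × 118.71 = 107 g.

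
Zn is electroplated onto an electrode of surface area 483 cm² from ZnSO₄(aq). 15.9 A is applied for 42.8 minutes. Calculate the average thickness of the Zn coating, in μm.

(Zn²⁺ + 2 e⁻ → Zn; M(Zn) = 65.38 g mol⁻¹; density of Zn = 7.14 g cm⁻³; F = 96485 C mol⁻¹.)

40.1 μm

Q = I·t = 15.90 × 2568.0 = 40830 C; n(e⁻) = 0.4232 mol.
n(Zn) = n(e⁻)/2 = 0.2116 mol, so m = 0.2116 × 65.38 = 13.83 g.
Volume = m/ρ = 13.83 / 7.14 = 1.938 cm³.
Thickness = V/A = 1.938 / 483 = 0.00401 cm = 40.1 μm.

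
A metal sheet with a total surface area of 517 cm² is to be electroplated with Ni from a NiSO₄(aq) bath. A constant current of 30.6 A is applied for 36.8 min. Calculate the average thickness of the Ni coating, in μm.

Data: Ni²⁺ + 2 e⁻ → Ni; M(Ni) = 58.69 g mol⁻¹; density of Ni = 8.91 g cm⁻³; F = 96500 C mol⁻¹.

Q = I·t = 30.60 × 2208.0 = 67560 C; n(e⁻) = 0.7002 mol.
n(Ni) = n(e⁻)/2 = 0.3501 mol, so m = 0.3501 × 58.69 = 20.55 g.
Volume = m/ρ = 20.55 / 8.91 = 2.306 cm³.
Thickness = V/A = 2.306 / 517 = 0.00446 cm = 44.6 μm.

44.6 μm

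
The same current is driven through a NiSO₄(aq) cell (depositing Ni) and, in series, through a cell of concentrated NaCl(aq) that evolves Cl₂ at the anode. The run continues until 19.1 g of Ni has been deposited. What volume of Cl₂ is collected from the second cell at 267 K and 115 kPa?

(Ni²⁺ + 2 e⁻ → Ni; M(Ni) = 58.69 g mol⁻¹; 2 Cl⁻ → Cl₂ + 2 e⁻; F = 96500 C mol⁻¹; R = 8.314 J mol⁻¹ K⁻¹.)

n(Ni) = 19.1 / 58.69 = 0.3254 mol, so n(e⁻) = 2 × 0.3254 = 0.6509 mol.
The cells are in series, so the same 0.6509 mol of electrons passes through the second cell.
2 Cl⁻ → Cl₂ + 2 e⁻ — 2 mol e⁻ per mol Cl₂, so n(Cl₂) = 0.6509/2 = 0.3254 mol.
V = nRT/P = (0.3254 × 8.314 × 267) / (115 × 10³) = 0.00628 m³ = 6.28 L.

6.28 L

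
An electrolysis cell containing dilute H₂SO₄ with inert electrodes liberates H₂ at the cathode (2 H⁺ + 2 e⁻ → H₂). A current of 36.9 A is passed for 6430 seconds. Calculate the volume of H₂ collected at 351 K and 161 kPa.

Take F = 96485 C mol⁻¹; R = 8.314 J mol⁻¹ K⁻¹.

Q = I·t = 36.90 A × 6430.0 s = 237300 C.
n(e⁻) = Q/F = 237300 / 96485 = 2.459 mol.
2 electrons are transferred per H₂ molecule, so n(H₂) = 2.459 / 2 = 1.230 mol.
V = nRT/P = (1.230 × 8.314 × 351) / (161 × 10³ Pa) = 0.0223 m³ = 22.3 L.

22.3 L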